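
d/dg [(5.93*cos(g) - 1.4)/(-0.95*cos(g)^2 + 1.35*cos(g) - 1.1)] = (-5.6335*cos(g)^2 + 2.66*cos(g) + 4.633)*sin(g)/(0.9025*cos(g)^4 - 2.565*cos(g)^3 + 3.9125*cos(g)^2 - 2.97*cos(g) + 1.21)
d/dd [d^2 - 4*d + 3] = 2*d - 4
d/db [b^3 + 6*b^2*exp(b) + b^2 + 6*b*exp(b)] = 6*b^2*exp(b) + 3*b^2 + 18*b*exp(b) + 2*b + 6*exp(b)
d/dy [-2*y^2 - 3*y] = -4*y - 3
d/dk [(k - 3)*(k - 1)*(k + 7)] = 3*k^2 + 6*k - 25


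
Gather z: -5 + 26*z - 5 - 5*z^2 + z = -5*z^2 + 27*z - 10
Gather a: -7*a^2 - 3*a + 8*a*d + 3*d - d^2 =-7*a^2 + a*(8*d - 3) - d^2 + 3*d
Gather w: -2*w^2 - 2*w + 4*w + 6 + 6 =-2*w^2 + 2*w + 12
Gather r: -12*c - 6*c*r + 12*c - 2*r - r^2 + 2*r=-6*c*r - r^2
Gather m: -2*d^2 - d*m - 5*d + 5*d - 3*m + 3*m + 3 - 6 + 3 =-2*d^2 - d*m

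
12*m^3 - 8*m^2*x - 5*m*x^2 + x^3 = (-6*m + x)*(-m + x)*(2*m + x)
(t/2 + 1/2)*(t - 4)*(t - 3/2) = t^3/2 - 9*t^2/4 + t/4 + 3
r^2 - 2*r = r*(r - 2)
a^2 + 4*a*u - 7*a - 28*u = (a - 7)*(a + 4*u)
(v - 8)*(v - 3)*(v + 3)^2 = v^4 - 5*v^3 - 33*v^2 + 45*v + 216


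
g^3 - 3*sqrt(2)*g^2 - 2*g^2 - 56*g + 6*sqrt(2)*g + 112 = (g - 2)*(g - 7*sqrt(2))*(g + 4*sqrt(2))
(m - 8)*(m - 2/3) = m^2 - 26*m/3 + 16/3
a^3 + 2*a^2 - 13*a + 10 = (a - 2)*(a - 1)*(a + 5)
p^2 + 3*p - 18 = (p - 3)*(p + 6)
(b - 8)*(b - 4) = b^2 - 12*b + 32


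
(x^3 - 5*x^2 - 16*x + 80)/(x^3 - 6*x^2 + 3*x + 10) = (x^2 - 16)/(x^2 - x - 2)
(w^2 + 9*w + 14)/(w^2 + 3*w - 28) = (w + 2)/(w - 4)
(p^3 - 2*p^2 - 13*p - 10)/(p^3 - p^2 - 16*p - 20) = (p + 1)/(p + 2)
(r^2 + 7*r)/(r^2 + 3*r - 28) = r/(r - 4)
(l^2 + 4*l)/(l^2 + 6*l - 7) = l*(l + 4)/(l^2 + 6*l - 7)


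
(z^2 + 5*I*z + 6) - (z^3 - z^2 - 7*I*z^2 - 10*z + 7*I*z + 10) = -z^3 + 2*z^2 + 7*I*z^2 + 10*z - 2*I*z - 4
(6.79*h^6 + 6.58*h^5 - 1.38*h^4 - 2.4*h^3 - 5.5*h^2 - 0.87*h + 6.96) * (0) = 0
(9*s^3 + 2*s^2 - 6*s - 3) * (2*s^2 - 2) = 18*s^5 + 4*s^4 - 30*s^3 - 10*s^2 + 12*s + 6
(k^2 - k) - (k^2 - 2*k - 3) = k + 3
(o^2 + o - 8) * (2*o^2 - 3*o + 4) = 2*o^4 - o^3 - 15*o^2 + 28*o - 32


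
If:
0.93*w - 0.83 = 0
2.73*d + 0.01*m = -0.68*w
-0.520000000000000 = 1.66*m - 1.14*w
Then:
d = -0.22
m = 0.30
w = 0.89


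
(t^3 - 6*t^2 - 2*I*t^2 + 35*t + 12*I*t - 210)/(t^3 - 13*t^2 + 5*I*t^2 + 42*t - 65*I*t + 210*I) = (t - 7*I)/(t - 7)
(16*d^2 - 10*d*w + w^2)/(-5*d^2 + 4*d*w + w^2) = (16*d^2 - 10*d*w + w^2)/(-5*d^2 + 4*d*w + w^2)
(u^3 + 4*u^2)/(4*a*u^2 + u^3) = (u + 4)/(4*a + u)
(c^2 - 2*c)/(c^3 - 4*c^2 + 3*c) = (c - 2)/(c^2 - 4*c + 3)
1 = 1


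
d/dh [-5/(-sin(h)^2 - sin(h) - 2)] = -5*(2*sin(h) + 1)*cos(h)/(sin(h)^2 + sin(h) + 2)^2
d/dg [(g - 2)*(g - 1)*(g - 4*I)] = 3*g^2 + g*(-6 - 8*I) + 2 + 12*I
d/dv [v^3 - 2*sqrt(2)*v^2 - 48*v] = 3*v^2 - 4*sqrt(2)*v - 48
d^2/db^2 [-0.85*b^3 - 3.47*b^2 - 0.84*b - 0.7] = -5.1*b - 6.94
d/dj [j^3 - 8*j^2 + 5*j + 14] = 3*j^2 - 16*j + 5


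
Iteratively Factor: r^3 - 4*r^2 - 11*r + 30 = (r - 2)*(r^2 - 2*r - 15) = (r - 5)*(r - 2)*(r + 3)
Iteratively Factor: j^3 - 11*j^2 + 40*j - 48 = (j - 3)*(j^2 - 8*j + 16) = (j - 4)*(j - 3)*(j - 4)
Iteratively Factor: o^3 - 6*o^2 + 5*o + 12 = (o + 1)*(o^2 - 7*o + 12) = (o - 4)*(o + 1)*(o - 3)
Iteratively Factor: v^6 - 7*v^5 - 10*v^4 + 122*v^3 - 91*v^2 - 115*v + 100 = (v - 1)*(v^5 - 6*v^4 - 16*v^3 + 106*v^2 + 15*v - 100) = (v - 1)^2*(v^4 - 5*v^3 - 21*v^2 + 85*v + 100) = (v - 5)*(v - 1)^2*(v^3 - 21*v - 20) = (v - 5)*(v - 1)^2*(v + 4)*(v^2 - 4*v - 5) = (v - 5)*(v - 1)^2*(v + 1)*(v + 4)*(v - 5)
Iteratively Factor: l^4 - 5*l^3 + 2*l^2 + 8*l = (l - 2)*(l^3 - 3*l^2 - 4*l) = l*(l - 2)*(l^2 - 3*l - 4) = l*(l - 4)*(l - 2)*(l + 1)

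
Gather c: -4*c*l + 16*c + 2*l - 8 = c*(16 - 4*l) + 2*l - 8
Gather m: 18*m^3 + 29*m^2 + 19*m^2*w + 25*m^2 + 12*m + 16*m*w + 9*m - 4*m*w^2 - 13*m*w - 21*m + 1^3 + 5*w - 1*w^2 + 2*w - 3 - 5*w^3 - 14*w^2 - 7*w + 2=18*m^3 + m^2*(19*w + 54) + m*(-4*w^2 + 3*w) - 5*w^3 - 15*w^2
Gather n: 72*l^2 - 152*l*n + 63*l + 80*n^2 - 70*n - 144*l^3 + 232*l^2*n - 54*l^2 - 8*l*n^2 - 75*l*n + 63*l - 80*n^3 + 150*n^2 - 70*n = -144*l^3 + 18*l^2 + 126*l - 80*n^3 + n^2*(230 - 8*l) + n*(232*l^2 - 227*l - 140)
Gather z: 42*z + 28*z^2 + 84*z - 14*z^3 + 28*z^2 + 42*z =-14*z^3 + 56*z^2 + 168*z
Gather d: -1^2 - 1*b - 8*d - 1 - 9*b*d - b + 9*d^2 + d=-2*b + 9*d^2 + d*(-9*b - 7) - 2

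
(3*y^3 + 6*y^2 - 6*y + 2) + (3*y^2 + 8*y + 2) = 3*y^3 + 9*y^2 + 2*y + 4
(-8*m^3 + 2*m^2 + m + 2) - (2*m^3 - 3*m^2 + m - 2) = -10*m^3 + 5*m^2 + 4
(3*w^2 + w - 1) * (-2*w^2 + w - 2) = -6*w^4 + w^3 - 3*w^2 - 3*w + 2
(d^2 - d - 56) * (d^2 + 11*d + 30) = d^4 + 10*d^3 - 37*d^2 - 646*d - 1680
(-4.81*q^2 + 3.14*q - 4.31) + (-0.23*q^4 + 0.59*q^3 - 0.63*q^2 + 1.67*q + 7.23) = -0.23*q^4 + 0.59*q^3 - 5.44*q^2 + 4.81*q + 2.92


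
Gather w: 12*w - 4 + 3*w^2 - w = 3*w^2 + 11*w - 4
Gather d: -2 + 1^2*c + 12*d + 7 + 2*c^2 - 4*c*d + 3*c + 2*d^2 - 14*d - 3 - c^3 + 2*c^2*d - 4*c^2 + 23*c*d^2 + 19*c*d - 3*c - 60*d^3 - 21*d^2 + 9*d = -c^3 - 2*c^2 + c - 60*d^3 + d^2*(23*c - 19) + d*(2*c^2 + 15*c + 7) + 2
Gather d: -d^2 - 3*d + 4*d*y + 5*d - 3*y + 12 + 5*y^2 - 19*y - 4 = -d^2 + d*(4*y + 2) + 5*y^2 - 22*y + 8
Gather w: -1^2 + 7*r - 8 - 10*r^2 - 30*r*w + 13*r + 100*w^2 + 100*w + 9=-10*r^2 + 20*r + 100*w^2 + w*(100 - 30*r)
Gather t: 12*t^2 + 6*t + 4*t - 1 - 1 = 12*t^2 + 10*t - 2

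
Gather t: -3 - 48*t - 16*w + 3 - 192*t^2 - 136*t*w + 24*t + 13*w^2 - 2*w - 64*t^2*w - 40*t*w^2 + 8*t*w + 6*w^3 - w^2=t^2*(-64*w - 192) + t*(-40*w^2 - 128*w - 24) + 6*w^3 + 12*w^2 - 18*w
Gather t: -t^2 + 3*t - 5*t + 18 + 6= -t^2 - 2*t + 24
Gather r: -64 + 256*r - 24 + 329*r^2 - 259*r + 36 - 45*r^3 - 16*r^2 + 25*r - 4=-45*r^3 + 313*r^2 + 22*r - 56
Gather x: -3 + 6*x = 6*x - 3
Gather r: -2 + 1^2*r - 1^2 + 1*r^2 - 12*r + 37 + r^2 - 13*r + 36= 2*r^2 - 24*r + 70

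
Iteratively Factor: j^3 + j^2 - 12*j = (j - 3)*(j^2 + 4*j) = j*(j - 3)*(j + 4)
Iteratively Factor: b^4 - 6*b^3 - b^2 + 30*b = (b - 5)*(b^3 - b^2 - 6*b) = (b - 5)*(b + 2)*(b^2 - 3*b) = (b - 5)*(b - 3)*(b + 2)*(b)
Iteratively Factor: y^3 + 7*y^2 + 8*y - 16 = (y + 4)*(y^2 + 3*y - 4) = (y - 1)*(y + 4)*(y + 4)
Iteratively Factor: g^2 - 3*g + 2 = (g - 2)*(g - 1)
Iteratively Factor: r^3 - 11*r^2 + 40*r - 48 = (r - 3)*(r^2 - 8*r + 16) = (r - 4)*(r - 3)*(r - 4)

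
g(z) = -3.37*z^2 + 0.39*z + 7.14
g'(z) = 0.39 - 6.74*z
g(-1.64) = -2.56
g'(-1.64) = 11.44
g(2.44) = -11.97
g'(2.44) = -16.06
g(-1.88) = -5.50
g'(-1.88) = 13.06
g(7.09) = -159.50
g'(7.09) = -47.40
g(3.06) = -23.22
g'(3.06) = -20.23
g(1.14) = 3.20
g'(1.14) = -7.29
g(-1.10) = 2.63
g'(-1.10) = 7.80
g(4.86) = -70.56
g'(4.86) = -32.37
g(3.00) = -22.02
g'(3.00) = -19.83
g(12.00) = -473.46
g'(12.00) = -80.49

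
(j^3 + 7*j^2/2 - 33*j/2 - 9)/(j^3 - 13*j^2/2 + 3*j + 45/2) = (2*j^2 + 13*j + 6)/(2*j^2 - 7*j - 15)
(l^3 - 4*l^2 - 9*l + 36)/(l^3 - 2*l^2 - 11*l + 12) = (l - 3)/(l - 1)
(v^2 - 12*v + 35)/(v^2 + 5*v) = (v^2 - 12*v + 35)/(v*(v + 5))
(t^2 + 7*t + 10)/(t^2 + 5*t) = (t + 2)/t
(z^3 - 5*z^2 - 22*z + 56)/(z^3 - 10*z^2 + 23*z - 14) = (z + 4)/(z - 1)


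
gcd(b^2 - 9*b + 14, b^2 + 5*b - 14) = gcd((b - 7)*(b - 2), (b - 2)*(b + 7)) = b - 2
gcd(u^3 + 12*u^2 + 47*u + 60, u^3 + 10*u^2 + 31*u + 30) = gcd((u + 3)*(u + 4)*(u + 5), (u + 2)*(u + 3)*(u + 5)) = u^2 + 8*u + 15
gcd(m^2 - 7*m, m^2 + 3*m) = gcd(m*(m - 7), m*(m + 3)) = m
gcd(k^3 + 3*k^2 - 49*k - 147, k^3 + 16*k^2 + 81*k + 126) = k^2 + 10*k + 21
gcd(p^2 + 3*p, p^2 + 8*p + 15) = p + 3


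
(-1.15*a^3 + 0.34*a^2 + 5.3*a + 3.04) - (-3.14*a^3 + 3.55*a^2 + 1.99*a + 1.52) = 1.99*a^3 - 3.21*a^2 + 3.31*a + 1.52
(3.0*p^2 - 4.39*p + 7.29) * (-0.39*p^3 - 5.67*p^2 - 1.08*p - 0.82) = -1.17*p^5 - 15.2979*p^4 + 18.8082*p^3 - 39.0531*p^2 - 4.2734*p - 5.9778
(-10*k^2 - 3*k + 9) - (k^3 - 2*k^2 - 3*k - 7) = -k^3 - 8*k^2 + 16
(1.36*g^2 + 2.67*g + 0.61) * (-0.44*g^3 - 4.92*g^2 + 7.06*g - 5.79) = -0.5984*g^5 - 7.866*g^4 - 3.8032*g^3 + 7.9746*g^2 - 11.1527*g - 3.5319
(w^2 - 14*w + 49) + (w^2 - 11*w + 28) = 2*w^2 - 25*w + 77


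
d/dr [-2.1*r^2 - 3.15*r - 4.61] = -4.2*r - 3.15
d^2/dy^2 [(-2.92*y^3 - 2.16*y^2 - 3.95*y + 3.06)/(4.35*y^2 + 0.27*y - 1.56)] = (-184.469886*y^3 + 266.849964*y^2 - 181.901052*y + 28.135836)/(82.312875*y^6 + 15.327225*y^5 - 87.605955*y^4 - 10.973637*y^3 + 31.417308*y^2 + 1.971216*y - 3.796416)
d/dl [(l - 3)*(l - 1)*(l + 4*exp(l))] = 4*l^2*exp(l) + 3*l^2 - 8*l*exp(l) - 8*l - 4*exp(l) + 3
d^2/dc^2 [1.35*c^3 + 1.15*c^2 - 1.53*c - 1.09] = 8.1*c + 2.3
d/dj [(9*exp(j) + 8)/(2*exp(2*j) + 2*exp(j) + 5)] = (-18*exp(2*j) - 32*exp(j) + 29)*exp(j)/(4*exp(4*j) + 8*exp(3*j) + 24*exp(2*j) + 20*exp(j) + 25)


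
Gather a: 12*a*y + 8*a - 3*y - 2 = a*(12*y + 8) - 3*y - 2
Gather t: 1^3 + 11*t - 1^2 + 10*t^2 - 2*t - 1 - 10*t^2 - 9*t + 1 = 0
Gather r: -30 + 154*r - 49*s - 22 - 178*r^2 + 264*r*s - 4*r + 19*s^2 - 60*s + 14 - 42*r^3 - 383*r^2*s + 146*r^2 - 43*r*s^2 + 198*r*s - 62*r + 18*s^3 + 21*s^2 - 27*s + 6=-42*r^3 + r^2*(-383*s - 32) + r*(-43*s^2 + 462*s + 88) + 18*s^3 + 40*s^2 - 136*s - 32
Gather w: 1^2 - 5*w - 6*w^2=-6*w^2 - 5*w + 1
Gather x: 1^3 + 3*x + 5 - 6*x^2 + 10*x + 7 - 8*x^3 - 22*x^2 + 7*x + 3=-8*x^3 - 28*x^2 + 20*x + 16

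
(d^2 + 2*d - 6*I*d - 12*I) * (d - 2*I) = d^3 + 2*d^2 - 8*I*d^2 - 12*d - 16*I*d - 24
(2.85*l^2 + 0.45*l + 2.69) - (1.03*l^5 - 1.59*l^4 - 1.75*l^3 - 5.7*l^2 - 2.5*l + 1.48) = -1.03*l^5 + 1.59*l^4 + 1.75*l^3 + 8.55*l^2 + 2.95*l + 1.21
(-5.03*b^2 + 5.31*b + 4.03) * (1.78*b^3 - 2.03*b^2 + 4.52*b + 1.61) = -8.9534*b^5 + 19.6627*b^4 - 26.3415*b^3 + 7.722*b^2 + 26.7647*b + 6.4883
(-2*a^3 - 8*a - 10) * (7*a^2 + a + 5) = -14*a^5 - 2*a^4 - 66*a^3 - 78*a^2 - 50*a - 50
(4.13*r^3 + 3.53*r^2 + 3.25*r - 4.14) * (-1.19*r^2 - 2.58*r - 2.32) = -4.9147*r^5 - 14.8561*r^4 - 22.5565*r^3 - 11.648*r^2 + 3.1412*r + 9.6048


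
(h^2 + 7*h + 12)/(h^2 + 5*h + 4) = (h + 3)/(h + 1)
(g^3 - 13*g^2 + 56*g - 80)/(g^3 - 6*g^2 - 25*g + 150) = (g^2 - 8*g + 16)/(g^2 - g - 30)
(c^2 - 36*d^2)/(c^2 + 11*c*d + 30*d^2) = (c - 6*d)/(c + 5*d)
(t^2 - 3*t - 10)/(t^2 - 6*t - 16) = (t - 5)/(t - 8)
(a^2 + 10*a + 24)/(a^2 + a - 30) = (a + 4)/(a - 5)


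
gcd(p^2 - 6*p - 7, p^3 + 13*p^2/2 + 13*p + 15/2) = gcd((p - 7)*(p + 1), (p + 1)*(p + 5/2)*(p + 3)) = p + 1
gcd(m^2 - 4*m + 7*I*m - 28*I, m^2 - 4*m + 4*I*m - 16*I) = m - 4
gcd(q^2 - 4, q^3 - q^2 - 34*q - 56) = q + 2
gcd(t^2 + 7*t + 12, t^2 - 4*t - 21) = t + 3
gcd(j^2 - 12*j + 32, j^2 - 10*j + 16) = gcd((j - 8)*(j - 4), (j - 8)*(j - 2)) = j - 8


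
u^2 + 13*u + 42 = (u + 6)*(u + 7)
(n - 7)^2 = n^2 - 14*n + 49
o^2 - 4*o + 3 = (o - 3)*(o - 1)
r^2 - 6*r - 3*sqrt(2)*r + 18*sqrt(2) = (r - 6)*(r - 3*sqrt(2))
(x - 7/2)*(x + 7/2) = x^2 - 49/4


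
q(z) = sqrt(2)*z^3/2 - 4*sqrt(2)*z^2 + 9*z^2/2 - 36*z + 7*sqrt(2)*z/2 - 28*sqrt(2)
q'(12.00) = 246.66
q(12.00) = 643.09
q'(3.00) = -18.90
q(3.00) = -124.07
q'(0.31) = -31.56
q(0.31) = -49.31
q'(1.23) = -30.69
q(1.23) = -78.22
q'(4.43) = 0.33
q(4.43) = -138.38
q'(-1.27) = -24.69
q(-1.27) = -3.48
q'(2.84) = -20.51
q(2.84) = -120.91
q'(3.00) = -18.90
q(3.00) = -124.07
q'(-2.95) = -5.76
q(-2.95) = 23.78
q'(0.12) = -31.30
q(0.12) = -43.34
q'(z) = 3*sqrt(2)*z^2/2 - 8*sqrt(2)*z + 9*z - 36 + 7*sqrt(2)/2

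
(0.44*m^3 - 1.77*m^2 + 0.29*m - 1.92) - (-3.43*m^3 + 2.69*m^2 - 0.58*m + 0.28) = 3.87*m^3 - 4.46*m^2 + 0.87*m - 2.2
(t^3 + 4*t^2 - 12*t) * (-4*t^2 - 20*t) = -4*t^5 - 36*t^4 - 32*t^3 + 240*t^2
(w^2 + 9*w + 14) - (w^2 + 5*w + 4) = 4*w + 10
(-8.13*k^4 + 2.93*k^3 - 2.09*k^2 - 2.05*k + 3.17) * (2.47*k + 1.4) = -20.0811*k^5 - 4.1449*k^4 - 1.0603*k^3 - 7.9895*k^2 + 4.9599*k + 4.438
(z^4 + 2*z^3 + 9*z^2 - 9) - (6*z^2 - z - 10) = z^4 + 2*z^3 + 3*z^2 + z + 1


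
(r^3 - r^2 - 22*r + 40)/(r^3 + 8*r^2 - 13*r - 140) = (r - 2)/(r + 7)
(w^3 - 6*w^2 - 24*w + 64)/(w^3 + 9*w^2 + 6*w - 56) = (w - 8)/(w + 7)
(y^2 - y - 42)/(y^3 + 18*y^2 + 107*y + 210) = (y - 7)/(y^2 + 12*y + 35)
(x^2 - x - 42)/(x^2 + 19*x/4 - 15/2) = 4*(x - 7)/(4*x - 5)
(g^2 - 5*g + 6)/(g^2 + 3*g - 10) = (g - 3)/(g + 5)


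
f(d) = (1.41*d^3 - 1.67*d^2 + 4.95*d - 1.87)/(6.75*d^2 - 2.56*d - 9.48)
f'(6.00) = 0.18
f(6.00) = 1.25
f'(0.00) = -0.58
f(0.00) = 0.20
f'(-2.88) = 0.01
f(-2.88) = -1.18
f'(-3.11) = 0.05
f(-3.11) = -1.19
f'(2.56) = -0.09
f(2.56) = 0.83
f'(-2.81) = -0.00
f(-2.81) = -1.18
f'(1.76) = -2.38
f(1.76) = 1.35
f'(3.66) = 0.11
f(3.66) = 0.88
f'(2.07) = -0.60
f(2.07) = 0.97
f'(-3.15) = 0.06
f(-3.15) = -1.19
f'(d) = (2.56 - 13.5*d)*(1.41*d^3 - 1.67*d^2 + 4.95*d - 1.87)/(6.75*d^2 - 2.56*d - 9.48)^2 + (4.23*d^2 - 3.34*d + 4.95)/(6.75*d^2 - 2.56*d - 9.48) = (9.5175*d^4 - 7.2192*d^3 - 69.2377*d^2 + 56.9082*d - 51.7132)/(45.5625*d^4 - 34.56*d^3 - 121.4264*d^2 + 48.5376*d + 89.8704)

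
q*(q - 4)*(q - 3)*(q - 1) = q^4 - 8*q^3 + 19*q^2 - 12*q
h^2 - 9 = (h - 3)*(h + 3)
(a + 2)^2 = a^2 + 4*a + 4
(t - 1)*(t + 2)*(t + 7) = t^3 + 8*t^2 + 5*t - 14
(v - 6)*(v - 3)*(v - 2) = v^3 - 11*v^2 + 36*v - 36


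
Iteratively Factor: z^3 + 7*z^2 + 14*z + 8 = (z + 2)*(z^2 + 5*z + 4) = (z + 1)*(z + 2)*(z + 4)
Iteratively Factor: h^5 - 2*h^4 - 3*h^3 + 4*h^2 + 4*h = (h + 1)*(h^4 - 3*h^3 + 4*h) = (h - 2)*(h + 1)*(h^3 - h^2 - 2*h) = (h - 2)*(h + 1)^2*(h^2 - 2*h) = h*(h - 2)*(h + 1)^2*(h - 2)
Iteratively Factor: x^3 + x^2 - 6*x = (x - 2)*(x^2 + 3*x) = (x - 2)*(x + 3)*(x)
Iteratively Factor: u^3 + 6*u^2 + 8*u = (u + 4)*(u^2 + 2*u) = (u + 2)*(u + 4)*(u)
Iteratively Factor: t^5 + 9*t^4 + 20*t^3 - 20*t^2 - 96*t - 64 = (t + 4)*(t^4 + 5*t^3 - 20*t - 16) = (t - 2)*(t + 4)*(t^3 + 7*t^2 + 14*t + 8) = (t - 2)*(t + 2)*(t + 4)*(t^2 + 5*t + 4) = (t - 2)*(t + 2)*(t + 4)^2*(t + 1)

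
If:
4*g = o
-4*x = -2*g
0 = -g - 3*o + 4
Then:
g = 4/13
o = 16/13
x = 2/13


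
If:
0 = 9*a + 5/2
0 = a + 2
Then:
No Solution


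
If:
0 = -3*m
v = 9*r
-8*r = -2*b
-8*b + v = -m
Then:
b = 0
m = 0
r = 0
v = 0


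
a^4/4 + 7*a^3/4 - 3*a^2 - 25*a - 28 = (a/2 + 1)^2*(a - 4)*(a + 7)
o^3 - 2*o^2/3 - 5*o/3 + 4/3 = (o - 1)^2*(o + 4/3)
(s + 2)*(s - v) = s^2 - s*v + 2*s - 2*v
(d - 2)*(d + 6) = d^2 + 4*d - 12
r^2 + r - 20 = (r - 4)*(r + 5)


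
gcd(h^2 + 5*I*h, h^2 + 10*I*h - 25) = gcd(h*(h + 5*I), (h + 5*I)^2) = h + 5*I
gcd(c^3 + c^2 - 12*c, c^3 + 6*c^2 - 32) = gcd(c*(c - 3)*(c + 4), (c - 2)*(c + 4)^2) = c + 4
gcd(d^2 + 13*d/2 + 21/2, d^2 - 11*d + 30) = 1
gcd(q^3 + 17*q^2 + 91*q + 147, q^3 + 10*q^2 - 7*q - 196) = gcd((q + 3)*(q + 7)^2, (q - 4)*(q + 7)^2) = q^2 + 14*q + 49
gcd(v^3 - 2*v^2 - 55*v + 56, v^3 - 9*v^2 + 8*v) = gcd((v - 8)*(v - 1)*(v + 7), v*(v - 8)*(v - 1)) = v^2 - 9*v + 8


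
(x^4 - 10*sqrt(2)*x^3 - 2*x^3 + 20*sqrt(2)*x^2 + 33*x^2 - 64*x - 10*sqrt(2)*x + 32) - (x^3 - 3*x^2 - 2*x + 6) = x^4 - 10*sqrt(2)*x^3 - 3*x^3 + 20*sqrt(2)*x^2 + 36*x^2 - 62*x - 10*sqrt(2)*x + 26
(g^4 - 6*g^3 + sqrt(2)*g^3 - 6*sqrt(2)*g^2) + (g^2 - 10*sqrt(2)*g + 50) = g^4 - 6*g^3 + sqrt(2)*g^3 - 6*sqrt(2)*g^2 + g^2 - 10*sqrt(2)*g + 50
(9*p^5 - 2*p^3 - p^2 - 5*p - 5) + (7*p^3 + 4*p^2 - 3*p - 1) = 9*p^5 + 5*p^3 + 3*p^2 - 8*p - 6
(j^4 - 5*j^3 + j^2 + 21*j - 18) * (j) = j^5 - 5*j^4 + j^3 + 21*j^2 - 18*j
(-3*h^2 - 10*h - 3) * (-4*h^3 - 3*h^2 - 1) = 12*h^5 + 49*h^4 + 42*h^3 + 12*h^2 + 10*h + 3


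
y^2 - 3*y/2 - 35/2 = (y - 5)*(y + 7/2)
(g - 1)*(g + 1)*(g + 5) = g^3 + 5*g^2 - g - 5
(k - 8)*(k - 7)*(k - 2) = k^3 - 17*k^2 + 86*k - 112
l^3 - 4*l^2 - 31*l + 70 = (l - 7)*(l - 2)*(l + 5)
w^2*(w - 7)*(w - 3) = w^4 - 10*w^3 + 21*w^2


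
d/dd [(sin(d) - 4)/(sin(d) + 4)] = 8*cos(d)/(sin(d) + 4)^2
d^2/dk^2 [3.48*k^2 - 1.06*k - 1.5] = 6.96000000000000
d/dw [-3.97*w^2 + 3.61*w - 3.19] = 3.61 - 7.94*w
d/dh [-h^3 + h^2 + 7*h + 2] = -3*h^2 + 2*h + 7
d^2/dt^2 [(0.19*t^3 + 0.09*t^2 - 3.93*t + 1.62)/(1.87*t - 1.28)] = (1.328822*t^3 - 2.728704*t^2 + 1.867776*t - 7.188828)/(6.539203*t^3 - 13.428096*t^2 + 9.191424*t - 2.097152)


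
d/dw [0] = 0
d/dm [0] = 0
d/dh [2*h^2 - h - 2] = 4*h - 1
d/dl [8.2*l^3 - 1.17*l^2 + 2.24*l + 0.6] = 24.6*l^2 - 2.34*l + 2.24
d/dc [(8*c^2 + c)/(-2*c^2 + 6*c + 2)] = (25*c^2 + 16*c + 1)/(2*(c^4 - 6*c^3 + 7*c^2 + 6*c + 1))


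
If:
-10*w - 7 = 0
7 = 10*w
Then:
No Solution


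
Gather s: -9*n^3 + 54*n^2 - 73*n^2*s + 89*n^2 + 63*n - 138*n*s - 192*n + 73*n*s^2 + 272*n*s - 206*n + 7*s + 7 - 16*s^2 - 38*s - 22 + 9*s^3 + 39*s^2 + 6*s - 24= -9*n^3 + 143*n^2 - 335*n + 9*s^3 + s^2*(73*n + 23) + s*(-73*n^2 + 134*n - 25) - 39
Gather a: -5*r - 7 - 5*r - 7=-10*r - 14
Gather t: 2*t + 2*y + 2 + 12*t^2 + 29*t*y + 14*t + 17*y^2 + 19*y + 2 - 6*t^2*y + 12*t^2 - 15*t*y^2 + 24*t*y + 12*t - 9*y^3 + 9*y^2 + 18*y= t^2*(24 - 6*y) + t*(-15*y^2 + 53*y + 28) - 9*y^3 + 26*y^2 + 39*y + 4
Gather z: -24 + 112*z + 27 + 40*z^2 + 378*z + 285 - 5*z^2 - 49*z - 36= 35*z^2 + 441*z + 252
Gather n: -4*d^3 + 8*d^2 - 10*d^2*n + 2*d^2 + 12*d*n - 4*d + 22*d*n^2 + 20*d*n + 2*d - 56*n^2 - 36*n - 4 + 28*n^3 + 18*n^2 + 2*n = -4*d^3 + 10*d^2 - 2*d + 28*n^3 + n^2*(22*d - 38) + n*(-10*d^2 + 32*d - 34) - 4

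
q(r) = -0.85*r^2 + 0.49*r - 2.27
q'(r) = 0.49 - 1.7*r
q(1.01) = -2.64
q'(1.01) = -1.23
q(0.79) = -2.41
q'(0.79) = -0.85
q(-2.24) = -7.63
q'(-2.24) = 4.30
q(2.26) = -5.50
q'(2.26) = -3.35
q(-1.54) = -5.04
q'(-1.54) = 3.11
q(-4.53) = -21.93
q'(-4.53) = 8.19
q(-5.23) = -28.08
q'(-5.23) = 9.38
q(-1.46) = -4.80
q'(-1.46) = 2.97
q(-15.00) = -200.87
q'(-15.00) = 25.99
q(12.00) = -118.79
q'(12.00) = -19.91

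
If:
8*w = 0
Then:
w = 0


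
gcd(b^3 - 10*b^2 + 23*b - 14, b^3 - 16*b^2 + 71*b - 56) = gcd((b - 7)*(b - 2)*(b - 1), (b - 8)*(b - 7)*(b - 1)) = b^2 - 8*b + 7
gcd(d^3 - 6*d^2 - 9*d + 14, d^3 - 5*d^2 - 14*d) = d^2 - 5*d - 14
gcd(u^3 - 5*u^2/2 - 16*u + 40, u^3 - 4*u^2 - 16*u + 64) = u^2 - 16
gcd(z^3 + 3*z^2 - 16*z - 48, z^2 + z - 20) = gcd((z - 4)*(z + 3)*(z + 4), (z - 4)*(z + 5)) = z - 4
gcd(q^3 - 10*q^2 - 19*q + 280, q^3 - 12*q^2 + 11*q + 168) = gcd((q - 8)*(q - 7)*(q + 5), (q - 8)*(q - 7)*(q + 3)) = q^2 - 15*q + 56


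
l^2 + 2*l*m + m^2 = (l + m)^2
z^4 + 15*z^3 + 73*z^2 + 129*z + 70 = (z + 1)*(z + 2)*(z + 5)*(z + 7)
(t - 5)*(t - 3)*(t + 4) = t^3 - 4*t^2 - 17*t + 60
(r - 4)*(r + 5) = r^2 + r - 20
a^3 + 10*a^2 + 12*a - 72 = (a - 2)*(a + 6)^2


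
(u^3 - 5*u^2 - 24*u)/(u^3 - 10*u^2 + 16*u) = (u + 3)/(u - 2)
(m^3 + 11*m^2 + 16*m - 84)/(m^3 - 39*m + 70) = (m + 6)/(m - 5)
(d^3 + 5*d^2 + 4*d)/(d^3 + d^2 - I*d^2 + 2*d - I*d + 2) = d*(d + 4)/(d^2 - I*d + 2)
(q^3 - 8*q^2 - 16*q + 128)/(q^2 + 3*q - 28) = (q^2 - 4*q - 32)/(q + 7)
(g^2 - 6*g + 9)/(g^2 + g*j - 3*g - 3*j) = (g - 3)/(g + j)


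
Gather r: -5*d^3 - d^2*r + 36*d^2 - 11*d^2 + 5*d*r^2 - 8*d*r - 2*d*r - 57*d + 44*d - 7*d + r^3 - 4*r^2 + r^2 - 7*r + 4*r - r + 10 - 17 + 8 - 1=-5*d^3 + 25*d^2 - 20*d + r^3 + r^2*(5*d - 3) + r*(-d^2 - 10*d - 4)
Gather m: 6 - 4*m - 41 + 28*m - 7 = 24*m - 42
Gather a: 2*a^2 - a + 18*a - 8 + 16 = 2*a^2 + 17*a + 8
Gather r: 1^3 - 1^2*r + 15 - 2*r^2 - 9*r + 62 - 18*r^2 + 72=-20*r^2 - 10*r + 150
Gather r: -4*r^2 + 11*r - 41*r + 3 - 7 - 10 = -4*r^2 - 30*r - 14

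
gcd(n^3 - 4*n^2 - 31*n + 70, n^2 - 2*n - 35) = n^2 - 2*n - 35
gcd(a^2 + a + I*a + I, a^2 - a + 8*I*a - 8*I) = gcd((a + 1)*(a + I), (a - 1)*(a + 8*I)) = 1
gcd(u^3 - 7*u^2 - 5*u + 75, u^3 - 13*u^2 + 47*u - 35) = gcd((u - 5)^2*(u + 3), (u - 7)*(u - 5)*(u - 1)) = u - 5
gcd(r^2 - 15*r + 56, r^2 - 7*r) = r - 7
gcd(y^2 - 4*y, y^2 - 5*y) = y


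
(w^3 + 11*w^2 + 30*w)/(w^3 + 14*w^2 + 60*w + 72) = w*(w + 5)/(w^2 + 8*w + 12)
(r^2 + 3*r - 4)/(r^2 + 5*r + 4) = (r - 1)/(r + 1)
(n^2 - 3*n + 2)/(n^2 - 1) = (n - 2)/(n + 1)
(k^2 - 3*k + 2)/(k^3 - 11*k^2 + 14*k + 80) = (k^2 - 3*k + 2)/(k^3 - 11*k^2 + 14*k + 80)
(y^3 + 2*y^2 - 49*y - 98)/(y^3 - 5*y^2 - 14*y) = (y + 7)/y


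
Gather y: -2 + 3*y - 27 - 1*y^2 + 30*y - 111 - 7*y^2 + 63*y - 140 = -8*y^2 + 96*y - 280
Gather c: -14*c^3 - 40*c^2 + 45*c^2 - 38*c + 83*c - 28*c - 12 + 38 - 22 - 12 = -14*c^3 + 5*c^2 + 17*c - 8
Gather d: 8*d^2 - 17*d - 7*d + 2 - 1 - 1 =8*d^2 - 24*d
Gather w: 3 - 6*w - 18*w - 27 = -24*w - 24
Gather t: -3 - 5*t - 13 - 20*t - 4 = -25*t - 20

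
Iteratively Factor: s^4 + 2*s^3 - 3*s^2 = (s)*(s^3 + 2*s^2 - 3*s) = s*(s + 3)*(s^2 - s) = s^2*(s + 3)*(s - 1)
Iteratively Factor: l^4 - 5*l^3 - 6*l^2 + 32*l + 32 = (l - 4)*(l^3 - l^2 - 10*l - 8) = (l - 4)*(l + 1)*(l^2 - 2*l - 8) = (l - 4)*(l + 1)*(l + 2)*(l - 4)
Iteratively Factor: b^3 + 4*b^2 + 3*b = (b + 3)*(b^2 + b) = b*(b + 3)*(b + 1)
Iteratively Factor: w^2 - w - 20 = (w - 5)*(w + 4)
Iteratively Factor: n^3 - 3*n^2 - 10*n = (n - 5)*(n^2 + 2*n) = (n - 5)*(n + 2)*(n)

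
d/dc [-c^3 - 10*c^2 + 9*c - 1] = -3*c^2 - 20*c + 9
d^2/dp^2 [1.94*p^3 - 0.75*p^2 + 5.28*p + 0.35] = 11.64*p - 1.5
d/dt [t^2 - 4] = 2*t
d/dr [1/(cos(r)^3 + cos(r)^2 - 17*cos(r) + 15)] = (3*cos(r)^2 + 2*cos(r) - 17)*sin(r)/(cos(r)^3 + cos(r)^2 - 17*cos(r) + 15)^2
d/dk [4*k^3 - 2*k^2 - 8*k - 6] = 12*k^2 - 4*k - 8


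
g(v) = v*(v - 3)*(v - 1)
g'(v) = v*(v - 3) + v*(v - 1) + (v - 3)*(v - 1)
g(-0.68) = -4.20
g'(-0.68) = 9.83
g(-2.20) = -36.61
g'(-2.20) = 35.12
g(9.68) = 561.27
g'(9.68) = 206.67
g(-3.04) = -74.18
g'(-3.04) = 55.04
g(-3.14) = -79.82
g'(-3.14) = 57.70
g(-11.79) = -2230.24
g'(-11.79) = 514.33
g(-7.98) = -786.83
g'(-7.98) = 257.88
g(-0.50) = -2.62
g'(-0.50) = 7.75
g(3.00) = 0.00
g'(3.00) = 6.00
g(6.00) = 90.00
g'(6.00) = 63.00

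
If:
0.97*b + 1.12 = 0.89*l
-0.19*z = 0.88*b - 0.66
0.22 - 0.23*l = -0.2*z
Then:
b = 0.53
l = 1.84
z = 1.01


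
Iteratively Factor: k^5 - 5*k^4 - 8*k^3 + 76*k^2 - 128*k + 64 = (k - 2)*(k^4 - 3*k^3 - 14*k^2 + 48*k - 32) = (k - 2)*(k - 1)*(k^3 - 2*k^2 - 16*k + 32) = (k - 2)*(k - 1)*(k + 4)*(k^2 - 6*k + 8) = (k - 2)^2*(k - 1)*(k + 4)*(k - 4)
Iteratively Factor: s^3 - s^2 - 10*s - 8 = (s + 1)*(s^2 - 2*s - 8) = (s + 1)*(s + 2)*(s - 4)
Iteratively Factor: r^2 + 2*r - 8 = (r + 4)*(r - 2)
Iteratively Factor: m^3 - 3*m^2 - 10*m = (m)*(m^2 - 3*m - 10) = m*(m - 5)*(m + 2)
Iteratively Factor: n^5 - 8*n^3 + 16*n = (n - 2)*(n^4 + 2*n^3 - 4*n^2 - 8*n) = n*(n - 2)*(n^3 + 2*n^2 - 4*n - 8) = n*(n - 2)^2*(n^2 + 4*n + 4) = n*(n - 2)^2*(n + 2)*(n + 2)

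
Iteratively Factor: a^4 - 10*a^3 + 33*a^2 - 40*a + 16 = (a - 4)*(a^3 - 6*a^2 + 9*a - 4) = (a - 4)*(a - 1)*(a^2 - 5*a + 4) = (a - 4)*(a - 1)^2*(a - 4)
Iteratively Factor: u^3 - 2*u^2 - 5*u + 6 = (u - 1)*(u^2 - u - 6) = (u - 3)*(u - 1)*(u + 2)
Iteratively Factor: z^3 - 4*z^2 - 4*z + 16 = (z - 2)*(z^2 - 2*z - 8) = (z - 2)*(z + 2)*(z - 4)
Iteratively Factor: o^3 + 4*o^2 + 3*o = (o + 3)*(o^2 + o) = (o + 1)*(o + 3)*(o)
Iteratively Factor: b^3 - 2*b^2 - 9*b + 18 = (b - 3)*(b^2 + b - 6) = (b - 3)*(b - 2)*(b + 3)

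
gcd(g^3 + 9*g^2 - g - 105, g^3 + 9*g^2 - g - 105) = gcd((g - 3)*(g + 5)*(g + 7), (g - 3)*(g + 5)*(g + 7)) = g^3 + 9*g^2 - g - 105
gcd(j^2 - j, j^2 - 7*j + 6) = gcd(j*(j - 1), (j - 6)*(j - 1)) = j - 1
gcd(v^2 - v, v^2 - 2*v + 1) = v - 1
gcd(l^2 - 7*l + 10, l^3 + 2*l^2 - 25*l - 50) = l - 5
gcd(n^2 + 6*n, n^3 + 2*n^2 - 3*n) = n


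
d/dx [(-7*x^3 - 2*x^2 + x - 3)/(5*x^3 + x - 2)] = (10*x^4 - 24*x^3 + 85*x^2 + 8*x + 1)/(25*x^6 + 10*x^4 - 20*x^3 + x^2 - 4*x + 4)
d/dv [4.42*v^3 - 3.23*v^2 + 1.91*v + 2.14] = 13.26*v^2 - 6.46*v + 1.91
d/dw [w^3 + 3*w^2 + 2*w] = 3*w^2 + 6*w + 2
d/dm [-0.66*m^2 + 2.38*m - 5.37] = 2.38 - 1.32*m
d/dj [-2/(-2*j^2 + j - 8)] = 2*(1 - 4*j)/(2*j^2 - j + 8)^2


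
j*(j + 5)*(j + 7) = j^3 + 12*j^2 + 35*j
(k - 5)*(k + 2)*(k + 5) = k^3 + 2*k^2 - 25*k - 50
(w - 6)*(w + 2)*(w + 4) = w^3 - 28*w - 48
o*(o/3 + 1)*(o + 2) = o^3/3 + 5*o^2/3 + 2*o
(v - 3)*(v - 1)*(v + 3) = v^3 - v^2 - 9*v + 9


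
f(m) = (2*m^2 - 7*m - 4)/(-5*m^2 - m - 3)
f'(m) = (4*m - 7)/(-5*m^2 - m - 3) + (10*m + 1)*(2*m^2 - 7*m - 4)/(-5*m^2 - m - 3)^2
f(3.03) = 0.13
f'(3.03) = -0.18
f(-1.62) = -0.87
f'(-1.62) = 0.02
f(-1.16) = -0.79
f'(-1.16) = 0.38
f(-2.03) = -0.86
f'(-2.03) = -0.06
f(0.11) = 1.50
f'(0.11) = 1.08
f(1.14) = 0.88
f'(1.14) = -0.80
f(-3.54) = -0.74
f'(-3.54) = -0.07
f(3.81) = 0.02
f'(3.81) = -0.11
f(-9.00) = -0.55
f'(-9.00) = -0.02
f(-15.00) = -0.50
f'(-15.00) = -0.00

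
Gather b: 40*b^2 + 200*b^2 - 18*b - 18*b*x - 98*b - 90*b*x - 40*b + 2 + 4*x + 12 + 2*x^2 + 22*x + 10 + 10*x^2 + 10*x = 240*b^2 + b*(-108*x - 156) + 12*x^2 + 36*x + 24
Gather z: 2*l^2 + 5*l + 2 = 2*l^2 + 5*l + 2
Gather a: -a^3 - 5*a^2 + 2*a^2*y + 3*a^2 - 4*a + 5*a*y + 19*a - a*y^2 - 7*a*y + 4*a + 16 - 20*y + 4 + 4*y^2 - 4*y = -a^3 + a^2*(2*y - 2) + a*(-y^2 - 2*y + 19) + 4*y^2 - 24*y + 20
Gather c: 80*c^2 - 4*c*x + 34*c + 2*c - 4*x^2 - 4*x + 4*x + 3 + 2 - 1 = 80*c^2 + c*(36 - 4*x) - 4*x^2 + 4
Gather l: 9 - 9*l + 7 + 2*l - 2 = 14 - 7*l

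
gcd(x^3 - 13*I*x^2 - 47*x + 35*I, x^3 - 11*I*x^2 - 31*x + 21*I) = x^2 - 8*I*x - 7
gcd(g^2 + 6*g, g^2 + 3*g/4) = g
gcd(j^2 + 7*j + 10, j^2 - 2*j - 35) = j + 5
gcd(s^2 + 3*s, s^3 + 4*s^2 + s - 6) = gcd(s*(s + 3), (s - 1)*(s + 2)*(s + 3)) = s + 3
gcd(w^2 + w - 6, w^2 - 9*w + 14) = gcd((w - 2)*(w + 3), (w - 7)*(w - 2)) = w - 2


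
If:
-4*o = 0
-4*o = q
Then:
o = 0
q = 0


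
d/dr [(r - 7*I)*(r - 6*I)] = 2*r - 13*I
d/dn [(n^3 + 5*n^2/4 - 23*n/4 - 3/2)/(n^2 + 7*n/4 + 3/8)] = 2*(2*n^2 + 6*n + 15)/(4*n^2 + 12*n + 9)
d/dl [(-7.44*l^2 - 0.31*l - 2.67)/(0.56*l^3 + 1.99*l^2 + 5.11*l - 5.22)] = (4.1664*l^4 + 0.347200000000001*l^3 - 32.9159*l^2 + 88.3002*l + 15.2619)/(0.3136*l^6 + 2.2288*l^5 + 9.6833*l^4 + 14.4914*l^3 + 5.3365*l^2 - 53.3484*l + 27.2484)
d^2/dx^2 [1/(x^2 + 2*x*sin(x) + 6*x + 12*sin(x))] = 2*((x^2 + 2*x*sin(x) + 6*x + 12*sin(x))*(x*sin(x) + 6*sin(x) - 2*cos(x) - 1) + 4*(x*cos(x) + x + sin(x) + 6*cos(x) + 3)^2)/((x + 6)^3*(x + 2*sin(x))^3)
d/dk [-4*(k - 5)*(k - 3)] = 32 - 8*k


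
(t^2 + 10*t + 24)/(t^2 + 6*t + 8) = (t + 6)/(t + 2)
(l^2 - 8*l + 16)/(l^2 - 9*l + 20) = (l - 4)/(l - 5)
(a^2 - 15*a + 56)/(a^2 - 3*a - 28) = (a - 8)/(a + 4)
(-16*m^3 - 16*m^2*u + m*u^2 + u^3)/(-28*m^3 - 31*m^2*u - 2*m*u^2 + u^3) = (-4*m + u)/(-7*m + u)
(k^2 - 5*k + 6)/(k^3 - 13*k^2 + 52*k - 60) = (k - 3)/(k^2 - 11*k + 30)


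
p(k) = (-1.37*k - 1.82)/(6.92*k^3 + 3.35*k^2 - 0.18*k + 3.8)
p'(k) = (-1.37*k - 1.82)*(-20.76*k^2 - 6.7*k + 0.18)/(6.92*k^3 + 3.35*k^2 - 0.18*k + 3.8)^2 - 1.37/(6.92*k^3 + 3.35*k^2 - 0.18*k + 3.8) = (18.9608*k^3 + 42.3727*k^2 + 12.194*k - 5.5336)/(47.8864*k^6 + 46.364*k^5 + 8.7313*k^4 + 51.386*k^3 + 25.4924*k^2 - 1.368*k + 14.44)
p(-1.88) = -0.03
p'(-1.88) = -0.01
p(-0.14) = -0.42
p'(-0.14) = -0.43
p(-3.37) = -0.01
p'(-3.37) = -0.01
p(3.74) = -0.02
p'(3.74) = 0.01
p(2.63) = -0.04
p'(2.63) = 0.03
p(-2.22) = -0.02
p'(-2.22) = -0.01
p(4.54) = -0.01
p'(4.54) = 0.01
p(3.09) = -0.03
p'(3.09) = 0.02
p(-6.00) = -0.00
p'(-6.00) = -0.00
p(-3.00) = -0.02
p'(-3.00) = -0.01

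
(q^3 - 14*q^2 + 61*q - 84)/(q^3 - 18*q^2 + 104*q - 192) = (q^2 - 10*q + 21)/(q^2 - 14*q + 48)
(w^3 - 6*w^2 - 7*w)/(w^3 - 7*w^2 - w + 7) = w/(w - 1)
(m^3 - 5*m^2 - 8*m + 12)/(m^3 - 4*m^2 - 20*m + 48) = (m^2 + m - 2)/(m^2 + 2*m - 8)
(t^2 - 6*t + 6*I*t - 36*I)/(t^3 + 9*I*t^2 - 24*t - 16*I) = (t^2 + 6*t*(-1 + I) - 36*I)/(t^3 + 9*I*t^2 - 24*t - 16*I)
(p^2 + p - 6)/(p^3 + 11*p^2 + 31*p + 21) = (p - 2)/(p^2 + 8*p + 7)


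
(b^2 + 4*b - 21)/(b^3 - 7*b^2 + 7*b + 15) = (b + 7)/(b^2 - 4*b - 5)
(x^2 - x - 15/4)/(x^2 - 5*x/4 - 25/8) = 2*(2*x + 3)/(4*x + 5)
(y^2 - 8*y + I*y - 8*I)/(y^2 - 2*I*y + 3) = (y - 8)/(y - 3*I)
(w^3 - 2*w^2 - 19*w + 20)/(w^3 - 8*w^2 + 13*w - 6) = (w^2 - w - 20)/(w^2 - 7*w + 6)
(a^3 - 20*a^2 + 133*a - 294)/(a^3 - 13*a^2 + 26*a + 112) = (a^2 - 13*a + 42)/(a^2 - 6*a - 16)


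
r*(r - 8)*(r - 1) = r^3 - 9*r^2 + 8*r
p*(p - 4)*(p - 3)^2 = p^4 - 10*p^3 + 33*p^2 - 36*p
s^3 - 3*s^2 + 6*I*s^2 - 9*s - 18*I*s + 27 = (s - 3)*(s + 3*I)^2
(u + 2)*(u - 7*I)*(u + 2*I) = u^3 + 2*u^2 - 5*I*u^2 + 14*u - 10*I*u + 28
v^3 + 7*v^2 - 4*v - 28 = (v - 2)*(v + 2)*(v + 7)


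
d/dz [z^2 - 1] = 2*z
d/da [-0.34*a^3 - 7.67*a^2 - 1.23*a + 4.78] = -1.02*a^2 - 15.34*a - 1.23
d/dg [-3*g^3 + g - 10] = 1 - 9*g^2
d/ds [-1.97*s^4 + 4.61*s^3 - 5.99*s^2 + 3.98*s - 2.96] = -7.88*s^3 + 13.83*s^2 - 11.98*s + 3.98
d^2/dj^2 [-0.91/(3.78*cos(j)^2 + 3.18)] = (52.009776*sin(j)^4 + 17.749368*sin(j)^2 - 47.882016)/(3.78*cos(j)^2 + 3.18)^3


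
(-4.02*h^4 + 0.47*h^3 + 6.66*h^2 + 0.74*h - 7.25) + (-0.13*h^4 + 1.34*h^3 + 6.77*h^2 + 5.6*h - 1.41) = -4.15*h^4 + 1.81*h^3 + 13.43*h^2 + 6.34*h - 8.66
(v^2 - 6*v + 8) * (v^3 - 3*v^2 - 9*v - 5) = v^5 - 9*v^4 + 17*v^3 + 25*v^2 - 42*v - 40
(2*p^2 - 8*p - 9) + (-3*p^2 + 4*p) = -p^2 - 4*p - 9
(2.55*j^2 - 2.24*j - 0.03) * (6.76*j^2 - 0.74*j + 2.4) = 17.238*j^4 - 17.0294*j^3 + 7.5748*j^2 - 5.3538*j - 0.072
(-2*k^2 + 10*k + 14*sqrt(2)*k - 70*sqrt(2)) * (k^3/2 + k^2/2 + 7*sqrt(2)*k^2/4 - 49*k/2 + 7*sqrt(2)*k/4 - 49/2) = -k^5 + 4*k^4 + 7*sqrt(2)*k^4/2 - 14*sqrt(2)*k^3 + 103*k^3 - 721*sqrt(2)*k^2/2 - 392*k^2 - 490*k + 1372*sqrt(2)*k + 1715*sqrt(2)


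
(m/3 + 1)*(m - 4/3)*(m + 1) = m^3/3 + 8*m^2/9 - 7*m/9 - 4/3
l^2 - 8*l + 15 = (l - 5)*(l - 3)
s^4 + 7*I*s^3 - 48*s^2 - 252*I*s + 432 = (s - 6)*(s + 6)*(s + 3*I)*(s + 4*I)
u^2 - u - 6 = (u - 3)*(u + 2)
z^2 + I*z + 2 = (z - I)*(z + 2*I)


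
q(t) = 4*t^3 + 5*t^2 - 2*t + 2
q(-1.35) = 3.97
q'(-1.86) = 20.92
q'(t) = 12*t^2 + 10*t - 2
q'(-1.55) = 11.33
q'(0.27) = 1.57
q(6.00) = 1034.00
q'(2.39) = 90.45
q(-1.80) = -1.53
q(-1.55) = 2.22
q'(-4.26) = 173.17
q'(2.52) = 99.40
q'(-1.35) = 6.37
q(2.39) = 80.39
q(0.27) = 1.90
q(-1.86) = -2.72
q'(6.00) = 490.00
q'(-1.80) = 18.88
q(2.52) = 92.72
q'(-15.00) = 2548.00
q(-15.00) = -12343.00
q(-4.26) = -207.98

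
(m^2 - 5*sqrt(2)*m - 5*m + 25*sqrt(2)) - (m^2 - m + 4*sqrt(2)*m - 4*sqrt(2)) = -9*sqrt(2)*m - 4*m + 29*sqrt(2)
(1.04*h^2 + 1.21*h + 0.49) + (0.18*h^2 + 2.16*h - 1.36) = 1.22*h^2 + 3.37*h - 0.87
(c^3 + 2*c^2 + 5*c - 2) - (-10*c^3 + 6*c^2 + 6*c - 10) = 11*c^3 - 4*c^2 - c + 8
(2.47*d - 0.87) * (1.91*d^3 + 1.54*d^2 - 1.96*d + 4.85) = 4.7177*d^4 + 2.1421*d^3 - 6.181*d^2 + 13.6847*d - 4.2195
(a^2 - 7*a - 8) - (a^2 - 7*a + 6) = -14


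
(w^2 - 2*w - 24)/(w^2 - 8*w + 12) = (w + 4)/(w - 2)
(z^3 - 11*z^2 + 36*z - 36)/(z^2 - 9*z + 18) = z - 2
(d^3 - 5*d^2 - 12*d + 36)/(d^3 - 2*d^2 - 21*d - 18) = (d - 2)/(d + 1)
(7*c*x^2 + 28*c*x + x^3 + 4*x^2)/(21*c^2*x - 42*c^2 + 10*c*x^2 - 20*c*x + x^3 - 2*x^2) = x*(x + 4)/(3*c*x - 6*c + x^2 - 2*x)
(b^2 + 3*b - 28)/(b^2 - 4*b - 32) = (-b^2 - 3*b + 28)/(-b^2 + 4*b + 32)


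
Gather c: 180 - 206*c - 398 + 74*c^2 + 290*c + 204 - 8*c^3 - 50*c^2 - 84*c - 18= -8*c^3 + 24*c^2 - 32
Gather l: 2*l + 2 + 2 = 2*l + 4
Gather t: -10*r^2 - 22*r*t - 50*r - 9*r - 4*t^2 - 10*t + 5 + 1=-10*r^2 - 59*r - 4*t^2 + t*(-22*r - 10) + 6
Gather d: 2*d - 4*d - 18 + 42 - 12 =12 - 2*d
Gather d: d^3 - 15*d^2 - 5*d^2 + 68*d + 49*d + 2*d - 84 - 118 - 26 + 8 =d^3 - 20*d^2 + 119*d - 220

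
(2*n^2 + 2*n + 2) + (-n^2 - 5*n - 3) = n^2 - 3*n - 1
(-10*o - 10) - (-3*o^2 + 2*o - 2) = 3*o^2 - 12*o - 8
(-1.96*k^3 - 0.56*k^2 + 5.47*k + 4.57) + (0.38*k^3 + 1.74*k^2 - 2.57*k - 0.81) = -1.58*k^3 + 1.18*k^2 + 2.9*k + 3.76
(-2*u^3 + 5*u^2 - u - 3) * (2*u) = -4*u^4 + 10*u^3 - 2*u^2 - 6*u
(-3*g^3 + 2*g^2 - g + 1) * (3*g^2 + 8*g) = -9*g^5 - 18*g^4 + 13*g^3 - 5*g^2 + 8*g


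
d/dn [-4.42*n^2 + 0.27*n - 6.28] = 0.27 - 8.84*n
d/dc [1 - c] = -1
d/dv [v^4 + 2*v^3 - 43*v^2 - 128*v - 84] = 4*v^3 + 6*v^2 - 86*v - 128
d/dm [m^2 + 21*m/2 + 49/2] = 2*m + 21/2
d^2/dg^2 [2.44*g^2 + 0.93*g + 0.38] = 4.88000000000000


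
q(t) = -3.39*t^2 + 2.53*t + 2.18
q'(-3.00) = 22.87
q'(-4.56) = 33.45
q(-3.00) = -35.92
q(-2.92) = -34.11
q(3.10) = -22.55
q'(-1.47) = 12.50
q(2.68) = -15.39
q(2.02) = -6.54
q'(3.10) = -18.49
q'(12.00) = -78.83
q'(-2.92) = 22.33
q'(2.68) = -15.64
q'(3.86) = -23.64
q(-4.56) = -79.85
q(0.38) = 2.65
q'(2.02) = -11.17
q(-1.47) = -8.86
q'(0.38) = -0.05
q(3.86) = -38.56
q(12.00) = -455.62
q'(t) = 2.53 - 6.78*t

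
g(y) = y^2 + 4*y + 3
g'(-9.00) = -14.00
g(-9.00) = 48.00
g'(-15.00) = -26.00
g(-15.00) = 168.00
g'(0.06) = 4.12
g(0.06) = 3.24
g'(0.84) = 5.68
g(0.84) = 7.07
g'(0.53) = 5.06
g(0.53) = 5.40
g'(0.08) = 4.16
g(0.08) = 3.33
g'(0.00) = 4.00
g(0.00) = 3.00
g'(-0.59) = 2.82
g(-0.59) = 0.99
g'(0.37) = 4.74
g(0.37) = 4.62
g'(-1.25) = 1.50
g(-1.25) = -0.44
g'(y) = 2*y + 4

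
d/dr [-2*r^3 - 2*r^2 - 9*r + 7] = -6*r^2 - 4*r - 9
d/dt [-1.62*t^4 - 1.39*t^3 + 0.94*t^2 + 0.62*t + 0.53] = -6.48*t^3 - 4.17*t^2 + 1.88*t + 0.62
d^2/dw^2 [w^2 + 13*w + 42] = 2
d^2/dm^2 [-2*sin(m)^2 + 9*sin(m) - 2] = -9*sin(m) - 4*cos(2*m)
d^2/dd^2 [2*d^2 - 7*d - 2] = 4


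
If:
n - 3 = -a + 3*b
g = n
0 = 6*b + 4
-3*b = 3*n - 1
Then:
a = 0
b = -2/3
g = 1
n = 1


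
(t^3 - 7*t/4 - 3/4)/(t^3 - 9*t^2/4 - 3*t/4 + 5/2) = (4*t^2 - 4*t - 3)/(4*t^2 - 13*t + 10)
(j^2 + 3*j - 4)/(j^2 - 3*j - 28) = (j - 1)/(j - 7)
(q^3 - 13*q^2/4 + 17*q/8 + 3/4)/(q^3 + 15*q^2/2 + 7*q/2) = (8*q^3 - 26*q^2 + 17*q + 6)/(4*q*(2*q^2 + 15*q + 7))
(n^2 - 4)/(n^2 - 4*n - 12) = (n - 2)/(n - 6)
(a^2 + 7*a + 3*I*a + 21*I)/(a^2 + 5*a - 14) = (a + 3*I)/(a - 2)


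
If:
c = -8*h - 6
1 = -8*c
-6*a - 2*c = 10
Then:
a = -13/8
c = -1/8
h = -47/64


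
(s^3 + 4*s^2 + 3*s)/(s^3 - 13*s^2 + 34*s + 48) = s*(s + 3)/(s^2 - 14*s + 48)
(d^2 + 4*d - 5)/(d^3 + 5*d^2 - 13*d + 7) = (d + 5)/(d^2 + 6*d - 7)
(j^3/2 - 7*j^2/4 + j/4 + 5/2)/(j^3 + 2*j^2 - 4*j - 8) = (2*j^2 - 3*j - 5)/(4*(j^2 + 4*j + 4))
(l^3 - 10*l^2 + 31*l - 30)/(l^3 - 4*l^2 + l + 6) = (l - 5)/(l + 1)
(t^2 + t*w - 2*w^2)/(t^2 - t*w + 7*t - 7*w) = (t + 2*w)/(t + 7)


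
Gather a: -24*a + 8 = 8 - 24*a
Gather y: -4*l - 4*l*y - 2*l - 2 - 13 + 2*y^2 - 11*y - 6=-6*l + 2*y^2 + y*(-4*l - 11) - 21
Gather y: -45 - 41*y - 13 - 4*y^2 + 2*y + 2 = -4*y^2 - 39*y - 56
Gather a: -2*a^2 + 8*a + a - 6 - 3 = -2*a^2 + 9*a - 9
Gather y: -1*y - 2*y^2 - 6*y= -2*y^2 - 7*y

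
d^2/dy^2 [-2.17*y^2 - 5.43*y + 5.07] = -4.34000000000000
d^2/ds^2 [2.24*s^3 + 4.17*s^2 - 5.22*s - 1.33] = 13.44*s + 8.34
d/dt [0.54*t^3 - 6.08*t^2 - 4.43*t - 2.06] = 1.62*t^2 - 12.16*t - 4.43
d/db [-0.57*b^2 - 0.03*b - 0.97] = -1.14*b - 0.03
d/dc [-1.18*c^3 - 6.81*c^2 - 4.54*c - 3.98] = -3.54*c^2 - 13.62*c - 4.54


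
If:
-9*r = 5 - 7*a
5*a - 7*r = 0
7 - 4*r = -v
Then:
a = 35/4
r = 25/4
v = 18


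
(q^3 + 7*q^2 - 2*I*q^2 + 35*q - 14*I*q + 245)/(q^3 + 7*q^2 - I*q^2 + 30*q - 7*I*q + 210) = (q - 7*I)/(q - 6*I)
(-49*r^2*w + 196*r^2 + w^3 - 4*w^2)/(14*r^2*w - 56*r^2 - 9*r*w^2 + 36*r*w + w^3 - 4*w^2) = (-7*r - w)/(2*r - w)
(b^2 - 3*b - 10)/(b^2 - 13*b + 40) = (b + 2)/(b - 8)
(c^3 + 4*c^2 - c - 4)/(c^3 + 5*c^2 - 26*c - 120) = (c^2 - 1)/(c^2 + c - 30)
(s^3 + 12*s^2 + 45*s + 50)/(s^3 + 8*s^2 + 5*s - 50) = (s + 2)/(s - 2)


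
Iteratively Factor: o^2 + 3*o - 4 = (o + 4)*(o - 1)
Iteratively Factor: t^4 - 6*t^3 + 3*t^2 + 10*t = (t + 1)*(t^3 - 7*t^2 + 10*t) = (t - 5)*(t + 1)*(t^2 - 2*t) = t*(t - 5)*(t + 1)*(t - 2)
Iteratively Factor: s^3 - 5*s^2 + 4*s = (s - 4)*(s^2 - s) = (s - 4)*(s - 1)*(s)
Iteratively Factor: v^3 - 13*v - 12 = (v + 1)*(v^2 - v - 12) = (v + 1)*(v + 3)*(v - 4)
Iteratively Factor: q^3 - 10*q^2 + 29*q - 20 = (q - 1)*(q^2 - 9*q + 20) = (q - 5)*(q - 1)*(q - 4)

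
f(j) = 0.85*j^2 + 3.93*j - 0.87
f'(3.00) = 9.03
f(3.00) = 18.57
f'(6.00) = 14.13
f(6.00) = 53.31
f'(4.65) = 11.84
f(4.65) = 35.78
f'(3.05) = 9.12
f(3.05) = 19.02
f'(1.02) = 5.66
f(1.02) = 4.02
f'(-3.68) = -2.33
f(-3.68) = -3.82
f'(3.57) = 10.00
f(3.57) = 23.99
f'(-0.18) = 3.62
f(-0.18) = -1.55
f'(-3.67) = -2.31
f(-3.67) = -3.84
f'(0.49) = 4.76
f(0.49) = 1.26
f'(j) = 1.7*j + 3.93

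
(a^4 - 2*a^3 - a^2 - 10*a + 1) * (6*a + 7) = 6*a^5 - 5*a^4 - 20*a^3 - 67*a^2 - 64*a + 7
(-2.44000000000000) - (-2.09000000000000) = -0.350000000000000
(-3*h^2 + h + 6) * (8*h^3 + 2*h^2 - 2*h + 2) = -24*h^5 + 2*h^4 + 56*h^3 + 4*h^2 - 10*h + 12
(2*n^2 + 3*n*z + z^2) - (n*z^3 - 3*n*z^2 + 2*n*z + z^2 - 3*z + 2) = 2*n^2 - n*z^3 + 3*n*z^2 + n*z + 3*z - 2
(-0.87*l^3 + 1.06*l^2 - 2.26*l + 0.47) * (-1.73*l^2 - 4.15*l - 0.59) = 1.5051*l^5 + 1.7767*l^4 + 0.0240999999999989*l^3 + 7.9405*l^2 - 0.6171*l - 0.2773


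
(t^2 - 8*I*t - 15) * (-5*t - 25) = -5*t^3 - 25*t^2 + 40*I*t^2 + 75*t + 200*I*t + 375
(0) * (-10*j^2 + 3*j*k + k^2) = 0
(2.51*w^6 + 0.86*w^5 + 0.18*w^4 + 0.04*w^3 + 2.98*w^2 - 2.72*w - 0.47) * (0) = 0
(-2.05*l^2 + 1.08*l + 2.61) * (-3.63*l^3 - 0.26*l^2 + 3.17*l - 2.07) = 7.4415*l^5 - 3.3874*l^4 - 16.2536*l^3 + 6.9885*l^2 + 6.0381*l - 5.4027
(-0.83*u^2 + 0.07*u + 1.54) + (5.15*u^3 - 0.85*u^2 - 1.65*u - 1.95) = 5.15*u^3 - 1.68*u^2 - 1.58*u - 0.41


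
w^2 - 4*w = w*(w - 4)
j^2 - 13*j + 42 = (j - 7)*(j - 6)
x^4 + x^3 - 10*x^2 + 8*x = x*(x - 2)*(x - 1)*(x + 4)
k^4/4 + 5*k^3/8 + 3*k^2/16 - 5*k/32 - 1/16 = (k/2 + 1/4)^2*(k - 1/2)*(k + 2)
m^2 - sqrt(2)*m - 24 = (m - 4*sqrt(2))*(m + 3*sqrt(2))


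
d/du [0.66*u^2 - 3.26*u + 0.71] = 1.32*u - 3.26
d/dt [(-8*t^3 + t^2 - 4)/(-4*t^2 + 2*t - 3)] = 2*(16*t^4 - 16*t^3 + 37*t^2 - 19*t + 4)/(16*t^4 - 16*t^3 + 28*t^2 - 12*t + 9)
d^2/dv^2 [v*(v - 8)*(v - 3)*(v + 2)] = 12*v^2 - 54*v + 4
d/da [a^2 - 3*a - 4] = 2*a - 3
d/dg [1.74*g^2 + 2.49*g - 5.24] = 3.48*g + 2.49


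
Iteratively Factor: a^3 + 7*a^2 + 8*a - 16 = (a - 1)*(a^2 + 8*a + 16) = (a - 1)*(a + 4)*(a + 4)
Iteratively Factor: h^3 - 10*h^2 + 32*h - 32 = (h - 4)*(h^2 - 6*h + 8) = (h - 4)^2*(h - 2)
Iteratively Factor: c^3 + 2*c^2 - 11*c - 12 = (c - 3)*(c^2 + 5*c + 4) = (c - 3)*(c + 1)*(c + 4)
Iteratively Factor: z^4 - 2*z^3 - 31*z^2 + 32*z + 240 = (z - 5)*(z^3 + 3*z^2 - 16*z - 48) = (z - 5)*(z - 4)*(z^2 + 7*z + 12) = (z - 5)*(z - 4)*(z + 3)*(z + 4)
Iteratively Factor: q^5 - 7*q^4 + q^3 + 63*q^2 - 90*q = (q + 3)*(q^4 - 10*q^3 + 31*q^2 - 30*q) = (q - 2)*(q + 3)*(q^3 - 8*q^2 + 15*q) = (q - 5)*(q - 2)*(q + 3)*(q^2 - 3*q) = (q - 5)*(q - 3)*(q - 2)*(q + 3)*(q)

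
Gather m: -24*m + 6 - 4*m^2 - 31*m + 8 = -4*m^2 - 55*m + 14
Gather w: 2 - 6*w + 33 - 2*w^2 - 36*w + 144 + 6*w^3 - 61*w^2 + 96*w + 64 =6*w^3 - 63*w^2 + 54*w + 243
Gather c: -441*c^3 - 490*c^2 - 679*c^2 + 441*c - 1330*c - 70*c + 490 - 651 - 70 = -441*c^3 - 1169*c^2 - 959*c - 231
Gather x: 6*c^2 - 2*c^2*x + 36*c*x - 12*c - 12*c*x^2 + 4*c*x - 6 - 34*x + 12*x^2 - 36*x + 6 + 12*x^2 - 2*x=6*c^2 - 12*c + x^2*(24 - 12*c) + x*(-2*c^2 + 40*c - 72)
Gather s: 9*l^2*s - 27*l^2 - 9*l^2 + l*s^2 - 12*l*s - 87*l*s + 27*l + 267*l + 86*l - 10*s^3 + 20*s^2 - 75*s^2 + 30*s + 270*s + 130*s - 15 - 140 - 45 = -36*l^2 + 380*l - 10*s^3 + s^2*(l - 55) + s*(9*l^2 - 99*l + 430) - 200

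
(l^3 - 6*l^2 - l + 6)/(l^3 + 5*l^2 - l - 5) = (l - 6)/(l + 5)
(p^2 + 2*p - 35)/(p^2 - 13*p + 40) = (p + 7)/(p - 8)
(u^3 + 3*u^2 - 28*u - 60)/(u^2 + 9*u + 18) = (u^2 - 3*u - 10)/(u + 3)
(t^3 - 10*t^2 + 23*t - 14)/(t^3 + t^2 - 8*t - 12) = (t^3 - 10*t^2 + 23*t - 14)/(t^3 + t^2 - 8*t - 12)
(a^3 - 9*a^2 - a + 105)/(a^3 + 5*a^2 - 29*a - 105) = (a - 7)/(a + 7)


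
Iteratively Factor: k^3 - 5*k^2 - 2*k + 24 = (k - 4)*(k^2 - k - 6) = (k - 4)*(k + 2)*(k - 3)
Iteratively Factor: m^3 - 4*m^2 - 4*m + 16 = (m - 2)*(m^2 - 2*m - 8) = (m - 2)*(m + 2)*(m - 4)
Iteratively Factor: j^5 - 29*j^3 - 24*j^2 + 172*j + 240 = (j - 3)*(j^4 + 3*j^3 - 20*j^2 - 84*j - 80) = (j - 5)*(j - 3)*(j^3 + 8*j^2 + 20*j + 16) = (j - 5)*(j - 3)*(j + 2)*(j^2 + 6*j + 8) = (j - 5)*(j - 3)*(j + 2)*(j + 4)*(j + 2)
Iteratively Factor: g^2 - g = (g)*(g - 1)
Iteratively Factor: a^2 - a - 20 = (a + 4)*(a - 5)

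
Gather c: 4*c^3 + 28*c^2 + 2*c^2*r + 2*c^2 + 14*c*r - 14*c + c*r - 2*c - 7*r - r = 4*c^3 + c^2*(2*r + 30) + c*(15*r - 16) - 8*r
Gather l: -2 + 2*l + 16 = 2*l + 14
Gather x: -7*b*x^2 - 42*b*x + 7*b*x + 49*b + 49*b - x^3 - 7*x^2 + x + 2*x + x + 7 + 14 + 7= 98*b - x^3 + x^2*(-7*b - 7) + x*(4 - 35*b) + 28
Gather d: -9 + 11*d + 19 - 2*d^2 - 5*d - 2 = -2*d^2 + 6*d + 8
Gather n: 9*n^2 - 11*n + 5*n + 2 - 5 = 9*n^2 - 6*n - 3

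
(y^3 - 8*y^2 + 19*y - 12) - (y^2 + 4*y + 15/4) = y^3 - 9*y^2 + 15*y - 63/4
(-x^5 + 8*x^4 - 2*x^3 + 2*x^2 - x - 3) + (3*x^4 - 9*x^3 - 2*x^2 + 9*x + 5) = -x^5 + 11*x^4 - 11*x^3 + 8*x + 2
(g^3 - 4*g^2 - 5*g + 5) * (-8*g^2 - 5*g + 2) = -8*g^5 + 27*g^4 + 62*g^3 - 23*g^2 - 35*g + 10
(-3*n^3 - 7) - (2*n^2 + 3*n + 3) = -3*n^3 - 2*n^2 - 3*n - 10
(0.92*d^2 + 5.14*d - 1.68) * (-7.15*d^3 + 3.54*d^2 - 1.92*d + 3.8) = -6.578*d^5 - 33.4942*d^4 + 28.4412*d^3 - 12.32*d^2 + 22.7576*d - 6.384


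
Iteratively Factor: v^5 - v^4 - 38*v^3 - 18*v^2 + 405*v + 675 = (v + 3)*(v^4 - 4*v^3 - 26*v^2 + 60*v + 225) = (v + 3)^2*(v^3 - 7*v^2 - 5*v + 75) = (v - 5)*(v + 3)^2*(v^2 - 2*v - 15) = (v - 5)^2*(v + 3)^2*(v + 3)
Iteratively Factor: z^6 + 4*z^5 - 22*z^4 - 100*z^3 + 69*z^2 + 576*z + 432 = (z - 3)*(z^5 + 7*z^4 - z^3 - 103*z^2 - 240*z - 144) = (z - 3)*(z + 3)*(z^4 + 4*z^3 - 13*z^2 - 64*z - 48) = (z - 3)*(z + 3)*(z + 4)*(z^3 - 13*z - 12) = (z - 3)*(z + 3)^2*(z + 4)*(z^2 - 3*z - 4) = (z - 4)*(z - 3)*(z + 3)^2*(z + 4)*(z + 1)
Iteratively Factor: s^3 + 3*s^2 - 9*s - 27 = (s + 3)*(s^2 - 9) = (s + 3)^2*(s - 3)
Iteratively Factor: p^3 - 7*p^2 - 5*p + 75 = (p + 3)*(p^2 - 10*p + 25) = (p - 5)*(p + 3)*(p - 5)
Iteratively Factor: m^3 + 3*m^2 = (m)*(m^2 + 3*m) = m*(m + 3)*(m)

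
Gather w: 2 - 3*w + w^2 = w^2 - 3*w + 2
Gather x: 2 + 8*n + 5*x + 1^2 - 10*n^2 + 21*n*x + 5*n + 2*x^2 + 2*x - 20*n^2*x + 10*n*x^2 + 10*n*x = -10*n^2 + 13*n + x^2*(10*n + 2) + x*(-20*n^2 + 31*n + 7) + 3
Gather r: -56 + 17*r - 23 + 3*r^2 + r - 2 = 3*r^2 + 18*r - 81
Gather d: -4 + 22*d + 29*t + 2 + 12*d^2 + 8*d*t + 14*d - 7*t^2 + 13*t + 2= 12*d^2 + d*(8*t + 36) - 7*t^2 + 42*t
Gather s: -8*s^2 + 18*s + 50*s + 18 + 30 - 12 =-8*s^2 + 68*s + 36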